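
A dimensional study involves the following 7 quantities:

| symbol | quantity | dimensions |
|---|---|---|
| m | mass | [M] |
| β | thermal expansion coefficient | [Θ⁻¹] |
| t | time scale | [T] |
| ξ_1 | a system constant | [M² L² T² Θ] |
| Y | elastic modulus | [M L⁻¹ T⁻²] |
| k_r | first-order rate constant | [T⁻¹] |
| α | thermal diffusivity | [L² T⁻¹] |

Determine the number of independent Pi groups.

There are 7 variables and 4 base dimensions (M, L, T, Θ).
The dimension matrix has rank 4.
Independent dimensionless groups: 7 − 4 = 3.

3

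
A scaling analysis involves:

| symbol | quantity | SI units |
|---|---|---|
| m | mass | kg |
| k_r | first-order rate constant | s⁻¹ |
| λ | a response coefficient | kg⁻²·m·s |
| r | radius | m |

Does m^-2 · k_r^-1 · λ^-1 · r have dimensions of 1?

yes

Sum the exponent of each base dimension across the product:
  M: −2·[m]_M − [k_r]_M − [λ]_M + [r]_M = −2·(1) − (0) − (-2) + (0) = 0
  L: −2·[m]_L − [k_r]_L − [λ]_L + [r]_L = −2·(0) − (0) − (1) + (1) = 0
  T: −2·[m]_T − [k_r]_T − [λ]_T + [r]_T = −2·(0) − (-1) − (1) + (0) = 0
All base exponents vanish — dimensionless.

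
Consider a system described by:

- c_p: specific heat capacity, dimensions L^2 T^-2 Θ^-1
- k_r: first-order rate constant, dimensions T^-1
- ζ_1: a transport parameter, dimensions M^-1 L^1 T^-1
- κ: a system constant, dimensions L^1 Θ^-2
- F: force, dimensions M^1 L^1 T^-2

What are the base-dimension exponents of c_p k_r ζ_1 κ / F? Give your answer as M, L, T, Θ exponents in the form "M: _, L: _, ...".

Collect each base-dimension exponent across the product:
  M: (0) + (0) + (-1) + (0) − (1) = -2
  L: (2) + (0) + (1) + (1) − (1) = 3
  T: (-2) + (-1) + (-1) + (0) − (-2) = -2
  Θ: (-1) + (0) + (0) + (-2) − (0) = -3
So the dimensions are [M⁻² L³ T⁻² Θ⁻³].

M: -2, L: 3, T: -2, Θ: -3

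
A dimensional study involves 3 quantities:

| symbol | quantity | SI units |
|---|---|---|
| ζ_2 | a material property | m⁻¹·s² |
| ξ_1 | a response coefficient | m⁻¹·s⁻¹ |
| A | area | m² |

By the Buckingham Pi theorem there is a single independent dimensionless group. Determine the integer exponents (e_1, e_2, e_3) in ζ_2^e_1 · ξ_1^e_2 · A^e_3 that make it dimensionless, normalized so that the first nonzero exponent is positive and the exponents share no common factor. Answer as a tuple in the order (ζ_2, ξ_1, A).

(2, 4, 3)

L: e_1·(-1) + e_2·(-1) + e_3·(2) = 0
T: e_1·(2) + e_2·(-1) + e_3·(0) = 0
Solving this homogeneous linear system for the smallest-integer solution (first nonzero entry positive) gives (2, 4, 3).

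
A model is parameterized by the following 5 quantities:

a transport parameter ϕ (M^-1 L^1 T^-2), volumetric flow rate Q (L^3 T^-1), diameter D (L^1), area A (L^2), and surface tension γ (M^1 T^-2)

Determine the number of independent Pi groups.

There are 5 variables and 3 base dimensions (M, L, T).
The dimension matrix has rank 3.
Independent dimensionless groups: 5 − 3 = 2.

2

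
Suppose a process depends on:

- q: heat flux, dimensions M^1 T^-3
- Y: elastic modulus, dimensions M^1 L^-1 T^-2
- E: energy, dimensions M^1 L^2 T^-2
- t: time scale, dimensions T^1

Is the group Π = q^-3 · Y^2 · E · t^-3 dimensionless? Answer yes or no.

Sum the exponent of each base dimension across the product:
  M: −3·[q]_M + 2·[Y]_M + [E]_M − 3·[t]_M = −3·(1) + 2·(1) + (1) − 3·(0) = 0
  L: −3·[q]_L + 2·[Y]_L + [E]_L − 3·[t]_L = −3·(0) + 2·(-1) + (2) − 3·(0) = 0
  T: −3·[q]_T + 2·[Y]_T + [E]_T − 3·[t]_T = −3·(-3) + 2·(-2) + (-2) − 3·(1) = 0
  Θ: −3·[q]_Θ + 2·[Y]_Θ + [E]_Θ − 3·[t]_Θ = −3·(0) + 2·(0) + (0) − 3·(0) = 0
All base exponents vanish — dimensionless.

yes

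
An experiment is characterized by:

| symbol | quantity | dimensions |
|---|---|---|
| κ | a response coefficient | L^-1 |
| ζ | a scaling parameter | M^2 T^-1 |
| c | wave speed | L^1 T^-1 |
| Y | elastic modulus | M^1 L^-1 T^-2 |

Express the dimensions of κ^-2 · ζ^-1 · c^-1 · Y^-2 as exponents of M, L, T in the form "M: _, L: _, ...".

M: -4, L: 3, T: 6

Collect each base-dimension exponent across the product:
  M: −2·(0) − (2) − (0) − 2·(1) = -4
  L: −2·(-1) − (0) − (1) − 2·(-1) = 3
  T: −2·(0) − (-1) − (-1) − 2·(-2) = 6
So the dimensions are [M⁻⁴ L³ T⁶].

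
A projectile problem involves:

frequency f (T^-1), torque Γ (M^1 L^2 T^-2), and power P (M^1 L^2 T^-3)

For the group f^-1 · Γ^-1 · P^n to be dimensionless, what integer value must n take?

Balance the M exponent: (1)·n from P, plus −(0) − (1) = -1 from the rest, must sum to zero.
n − 1 = 0, so n = 1.

1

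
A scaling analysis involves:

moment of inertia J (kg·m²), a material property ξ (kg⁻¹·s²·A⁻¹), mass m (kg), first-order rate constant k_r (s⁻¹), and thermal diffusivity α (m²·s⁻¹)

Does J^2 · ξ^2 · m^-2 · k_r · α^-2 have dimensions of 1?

Sum the exponent of each base dimension across the product:
  M: 2·[J]_M + 2·[ξ]_M − 2·[m]_M + [k_r]_M − 2·[α]_M = 2·(1) + 2·(-1) − 2·(1) + (0) − 2·(0) = -2
  L: 2·[J]_L + 2·[ξ]_L − 2·[m]_L + [k_r]_L − 2·[α]_L = 2·(2) + 2·(0) − 2·(0) + (0) − 2·(2) = 0
  T: 2·[J]_T + 2·[ξ]_T − 2·[m]_T + [k_r]_T − 2·[α]_T = 2·(0) + 2·(2) − 2·(0) + (-1) − 2·(-1) = 5
  I: 2·[J]_I + 2·[ξ]_I − 2·[m]_I + [k_r]_I − 2·[α]_I = 2·(0) + 2·(-1) − 2·(0) + (0) − 2·(0) = -2
Net dimensions [M⁻² T⁵ I⁻²] ≠ [1] — not dimensionless.

no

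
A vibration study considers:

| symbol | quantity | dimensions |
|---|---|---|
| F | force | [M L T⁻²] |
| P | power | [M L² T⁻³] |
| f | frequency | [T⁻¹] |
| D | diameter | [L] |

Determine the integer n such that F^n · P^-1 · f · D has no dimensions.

Balance the M exponent: (1)·n from F, plus −(1) + (0) + (0) = -1 from the rest, must sum to zero.
n − 1 = 0, so n = 1.

1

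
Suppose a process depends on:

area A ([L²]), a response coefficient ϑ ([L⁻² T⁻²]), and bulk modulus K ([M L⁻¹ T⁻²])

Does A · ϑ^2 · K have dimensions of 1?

no

Sum the exponent of each base dimension across the product:
  M: [A]_M + 2·[ϑ]_M + [K]_M = (0) + 2·(0) + (1) = 1
  L: [A]_L + 2·[ϑ]_L + [K]_L = (2) + 2·(-2) + (-1) = -3
  T: [A]_T + 2·[ϑ]_T + [K]_T = (0) + 2·(-2) + (-2) = -6
Net dimensions [M L⁻³ T⁻⁶] ≠ [1] — not dimensionless.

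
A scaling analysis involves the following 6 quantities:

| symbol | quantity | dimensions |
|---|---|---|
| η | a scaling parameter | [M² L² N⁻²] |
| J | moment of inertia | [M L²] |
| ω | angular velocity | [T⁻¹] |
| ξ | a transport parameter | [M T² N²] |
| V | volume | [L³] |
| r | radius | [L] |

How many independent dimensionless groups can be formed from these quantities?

2

There are 6 variables and 4 base dimensions (M, L, T, N).
The dimension matrix has rank 4.
Independent dimensionless groups: 6 − 4 = 2.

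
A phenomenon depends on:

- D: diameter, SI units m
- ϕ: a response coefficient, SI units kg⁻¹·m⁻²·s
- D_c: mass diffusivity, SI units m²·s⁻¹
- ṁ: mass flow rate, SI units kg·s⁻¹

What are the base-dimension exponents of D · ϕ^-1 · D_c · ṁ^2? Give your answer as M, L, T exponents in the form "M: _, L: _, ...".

Collect each base-dimension exponent across the product:
  M: (0) − (-1) + (0) + 2·(1) = 3
  L: (1) − (-2) + (2) + 2·(0) = 5
  T: (0) − (1) + (-1) + 2·(-1) = -4
So the dimensions are [M³ L⁵ T⁻⁴].

M: 3, L: 5, T: -4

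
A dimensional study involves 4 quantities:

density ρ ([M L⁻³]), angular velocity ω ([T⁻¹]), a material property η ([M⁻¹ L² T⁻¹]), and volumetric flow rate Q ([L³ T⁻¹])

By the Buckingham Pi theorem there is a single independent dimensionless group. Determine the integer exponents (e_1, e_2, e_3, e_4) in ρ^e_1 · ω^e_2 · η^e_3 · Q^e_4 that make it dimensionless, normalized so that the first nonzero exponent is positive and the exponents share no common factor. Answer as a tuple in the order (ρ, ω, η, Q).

M: e_1·(1) + e_2·(0) + e_3·(-1) + e_4·(0) = 0
L: e_1·(-3) + e_2·(0) + e_3·(2) + e_4·(3) = 0
T: e_1·(0) + e_2·(-1) + e_3·(-1) + e_4·(-1) = 0
Solving this homogeneous linear system for the smallest-integer solution (first nonzero entry positive) gives (3, -4, 3, 1).

(3, -4, 3, 1)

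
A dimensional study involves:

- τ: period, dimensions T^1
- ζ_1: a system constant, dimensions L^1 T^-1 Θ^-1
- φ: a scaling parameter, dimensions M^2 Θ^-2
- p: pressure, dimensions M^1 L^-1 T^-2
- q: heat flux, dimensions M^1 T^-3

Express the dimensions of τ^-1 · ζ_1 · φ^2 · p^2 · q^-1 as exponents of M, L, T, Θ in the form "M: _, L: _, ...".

Collect each base-dimension exponent across the product:
  M: −(0) + (0) + 2·(2) + 2·(1) − (1) = 5
  L: −(0) + (1) + 2·(0) + 2·(-1) − (0) = -1
  T: −(1) + (-1) + 2·(0) + 2·(-2) − (-3) = -3
  Θ: −(0) + (-1) + 2·(-2) + 2·(0) − (0) = -5
So the dimensions are [M⁵ L⁻¹ T⁻³ Θ⁻⁵].

M: 5, L: -1, T: -3, Θ: -5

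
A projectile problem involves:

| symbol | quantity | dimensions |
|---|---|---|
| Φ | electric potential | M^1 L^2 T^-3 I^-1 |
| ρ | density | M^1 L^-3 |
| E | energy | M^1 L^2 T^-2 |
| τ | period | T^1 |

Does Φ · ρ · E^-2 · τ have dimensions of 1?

no

Sum the exponent of each base dimension across the product:
  M: [Φ]_M + [ρ]_M − 2·[E]_M + [τ]_M = (1) + (1) − 2·(1) + (0) = 0
  L: [Φ]_L + [ρ]_L − 2·[E]_L + [τ]_L = (2) + (-3) − 2·(2) + (0) = -5
  T: [Φ]_T + [ρ]_T − 2·[E]_T + [τ]_T = (-3) + (0) − 2·(-2) + (1) = 2
  I: [Φ]_I + [ρ]_I − 2·[E]_I + [τ]_I = (-1) + (0) − 2·(0) + (0) = -1
Net dimensions [L⁻⁵ T² I⁻¹] ≠ [1] — not dimensionless.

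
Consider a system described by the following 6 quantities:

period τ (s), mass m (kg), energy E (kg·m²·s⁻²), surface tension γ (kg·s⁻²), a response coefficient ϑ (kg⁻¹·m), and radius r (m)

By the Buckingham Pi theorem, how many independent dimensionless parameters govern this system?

3

There are 6 variables and 3 base dimensions (M, L, T).
The dimension matrix has rank 3.
Independent dimensionless groups: 6 − 3 = 3.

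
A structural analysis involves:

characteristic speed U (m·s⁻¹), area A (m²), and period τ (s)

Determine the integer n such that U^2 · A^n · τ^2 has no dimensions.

Balance the L exponent: (2)·n from A, plus 2·(1) + 2·(0) = 2 from the rest, must sum to zero.
2n + 2 = 0, so n = -1.

-1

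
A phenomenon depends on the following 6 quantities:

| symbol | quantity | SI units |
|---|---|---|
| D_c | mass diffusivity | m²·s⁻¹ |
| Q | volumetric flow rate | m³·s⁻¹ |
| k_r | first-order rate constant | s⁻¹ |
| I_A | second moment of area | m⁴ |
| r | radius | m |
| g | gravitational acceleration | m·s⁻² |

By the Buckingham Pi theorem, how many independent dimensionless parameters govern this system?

4

There are 6 variables and 2 base dimensions (L, T).
The dimension matrix has rank 2.
Independent dimensionless groups: 6 − 2 = 4.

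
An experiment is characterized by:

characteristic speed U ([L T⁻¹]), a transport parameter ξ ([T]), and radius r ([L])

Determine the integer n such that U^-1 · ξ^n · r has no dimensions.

-1

Balance the T exponent: (1)·n from ξ, plus −(-1) + (0) = 1 from the rest, must sum to zero.
n + 1 = 0, so n = -1.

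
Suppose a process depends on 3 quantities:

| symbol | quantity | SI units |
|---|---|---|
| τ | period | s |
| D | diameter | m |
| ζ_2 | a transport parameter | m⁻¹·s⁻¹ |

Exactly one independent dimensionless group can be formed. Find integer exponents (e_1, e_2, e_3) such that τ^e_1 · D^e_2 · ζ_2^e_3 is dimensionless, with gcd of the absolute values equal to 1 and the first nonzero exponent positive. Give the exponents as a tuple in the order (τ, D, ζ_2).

(1, 1, 1)

L: e_1·(0) + e_2·(1) + e_3·(-1) = 0
T: e_1·(1) + e_2·(0) + e_3·(-1) = 0
Solving this homogeneous linear system for the smallest-integer solution (first nonzero entry positive) gives (1, 1, 1).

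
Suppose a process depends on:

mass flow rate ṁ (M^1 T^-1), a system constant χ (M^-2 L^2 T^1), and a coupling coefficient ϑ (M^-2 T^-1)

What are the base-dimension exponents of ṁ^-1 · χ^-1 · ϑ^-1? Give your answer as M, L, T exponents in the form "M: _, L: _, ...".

M: 3, L: -2, T: 1

Collect each base-dimension exponent across the product:
  M: −(1) − (-2) − (-2) = 3
  L: −(0) − (2) − (0) = -2
  T: −(-1) − (1) − (-1) = 1
So the dimensions are [M³ L⁻² T].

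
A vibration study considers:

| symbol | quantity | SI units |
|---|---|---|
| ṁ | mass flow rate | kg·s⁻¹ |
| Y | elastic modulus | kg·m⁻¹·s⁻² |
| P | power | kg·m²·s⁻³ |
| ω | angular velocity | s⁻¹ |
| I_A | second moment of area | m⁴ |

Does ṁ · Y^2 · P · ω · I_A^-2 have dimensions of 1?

no

Sum the exponent of each base dimension across the product:
  M: [ṁ]_M + 2·[Y]_M + [P]_M + [ω]_M − 2·[I_A]_M = (1) + 2·(1) + (1) + (0) − 2·(0) = 4
  L: [ṁ]_L + 2·[Y]_L + [P]_L + [ω]_L − 2·[I_A]_L = (0) + 2·(-1) + (2) + (0) − 2·(4) = -8
  T: [ṁ]_T + 2·[Y]_T + [P]_T + [ω]_T − 2·[I_A]_T = (-1) + 2·(-2) + (-3) + (-1) − 2·(0) = -9
Net dimensions [M⁴ L⁻⁸ T⁻⁹] ≠ [1] — not dimensionless.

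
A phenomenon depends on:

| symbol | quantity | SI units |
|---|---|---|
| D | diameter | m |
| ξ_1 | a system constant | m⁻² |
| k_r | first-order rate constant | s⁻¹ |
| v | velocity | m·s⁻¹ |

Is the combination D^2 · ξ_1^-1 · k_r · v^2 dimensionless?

no

Sum the exponent of each base dimension across the product:
  L: 2·[D]_L − [ξ_1]_L + [k_r]_L + 2·[v]_L = 2·(1) − (-2) + (0) + 2·(1) = 6
  T: 2·[D]_T − [ξ_1]_T + [k_r]_T + 2·[v]_T = 2·(0) − (0) + (-1) + 2·(-1) = -3
Net dimensions [L⁶ T⁻³] ≠ [1] — not dimensionless.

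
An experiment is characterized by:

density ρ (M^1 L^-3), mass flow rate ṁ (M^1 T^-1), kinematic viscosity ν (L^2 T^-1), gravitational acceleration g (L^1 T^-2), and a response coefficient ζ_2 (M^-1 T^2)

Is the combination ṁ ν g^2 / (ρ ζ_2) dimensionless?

Sum the exponent of each base dimension across the product:
  M: −[ρ]_M + [ṁ]_M + [ν]_M + 2·[g]_M − [ζ_2]_M = −(1) + (1) + (0) + 2·(0) − (-1) = 1
  L: −[ρ]_L + [ṁ]_L + [ν]_L + 2·[g]_L − [ζ_2]_L = −(-3) + (0) + (2) + 2·(1) − (0) = 7
  T: −[ρ]_T + [ṁ]_T + [ν]_T + 2·[g]_T − [ζ_2]_T = −(0) + (-1) + (-1) + 2·(-2) − (2) = -8
Net dimensions [M L⁷ T⁻⁸] ≠ [1] — not dimensionless.

no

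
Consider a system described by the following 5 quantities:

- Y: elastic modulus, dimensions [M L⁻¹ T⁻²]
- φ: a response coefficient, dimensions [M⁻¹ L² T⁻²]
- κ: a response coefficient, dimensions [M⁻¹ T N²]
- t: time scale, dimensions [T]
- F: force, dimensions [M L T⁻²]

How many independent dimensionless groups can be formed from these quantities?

1

There are 5 variables and 4 base dimensions (M, L, T, N).
The dimension matrix has rank 4.
Independent dimensionless groups: 5 − 4 = 1.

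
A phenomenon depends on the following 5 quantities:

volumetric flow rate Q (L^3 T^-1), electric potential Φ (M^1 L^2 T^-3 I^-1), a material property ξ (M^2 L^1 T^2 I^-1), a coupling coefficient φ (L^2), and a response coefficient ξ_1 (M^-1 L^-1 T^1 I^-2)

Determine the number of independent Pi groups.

1

There are 5 variables and 4 base dimensions (M, L, T, I).
The dimension matrix has rank 4.
Independent dimensionless groups: 5 − 4 = 1.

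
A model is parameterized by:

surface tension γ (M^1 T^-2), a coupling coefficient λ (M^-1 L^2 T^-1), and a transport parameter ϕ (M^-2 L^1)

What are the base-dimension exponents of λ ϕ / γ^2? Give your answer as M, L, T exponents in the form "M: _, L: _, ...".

Collect each base-dimension exponent across the product:
  M: −2·(1) + (-1) + (-2) = -5
  L: −2·(0) + (2) + (1) = 3
  T: −2·(-2) + (-1) + (0) = 3
So the dimensions are [M⁻⁵ L³ T³].

M: -5, L: 3, T: 3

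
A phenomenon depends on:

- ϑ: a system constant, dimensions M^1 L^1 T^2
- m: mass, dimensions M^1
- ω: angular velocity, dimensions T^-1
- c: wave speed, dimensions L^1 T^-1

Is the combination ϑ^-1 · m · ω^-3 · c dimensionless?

Sum the exponent of each base dimension across the product:
  M: −[ϑ]_M + [m]_M − 3·[ω]_M + [c]_M = −(1) + (1) − 3·(0) + (0) = 0
  L: −[ϑ]_L + [m]_L − 3·[ω]_L + [c]_L = −(1) + (0) − 3·(0) + (1) = 0
  T: −[ϑ]_T + [m]_T − 3·[ω]_T + [c]_T = −(2) + (0) − 3·(-1) + (-1) = 0
All base exponents vanish — dimensionless.

yes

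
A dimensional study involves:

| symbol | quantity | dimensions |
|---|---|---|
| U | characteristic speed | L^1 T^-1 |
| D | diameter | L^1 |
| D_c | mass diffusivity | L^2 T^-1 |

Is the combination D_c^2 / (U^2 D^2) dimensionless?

yes

Sum the exponent of each base dimension across the product:
  M: −2·[U]_M − 2·[D]_M + 2·[D_c]_M = −2·(0) − 2·(0) + 2·(0) = 0
  L: −2·[U]_L − 2·[D]_L + 2·[D_c]_L = −2·(1) − 2·(1) + 2·(2) = 0
  T: −2·[U]_T − 2·[D]_T + 2·[D_c]_T = −2·(-1) − 2·(0) + 2·(-1) = 0
All base exponents vanish — dimensionless.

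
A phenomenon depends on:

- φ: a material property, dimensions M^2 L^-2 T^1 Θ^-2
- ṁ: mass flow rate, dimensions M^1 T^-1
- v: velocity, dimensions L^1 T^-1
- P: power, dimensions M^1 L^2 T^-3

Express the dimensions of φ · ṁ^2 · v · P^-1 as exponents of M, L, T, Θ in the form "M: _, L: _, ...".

Collect each base-dimension exponent across the product:
  M: (2) + 2·(1) + (0) − (1) = 3
  L: (-2) + 2·(0) + (1) − (2) = -3
  T: (1) + 2·(-1) + (-1) − (-3) = 1
  Θ: (-2) + 2·(0) + (0) − (0) = -2
So the dimensions are [M³ L⁻³ T Θ⁻²].

M: 3, L: -3, T: 1, Θ: -2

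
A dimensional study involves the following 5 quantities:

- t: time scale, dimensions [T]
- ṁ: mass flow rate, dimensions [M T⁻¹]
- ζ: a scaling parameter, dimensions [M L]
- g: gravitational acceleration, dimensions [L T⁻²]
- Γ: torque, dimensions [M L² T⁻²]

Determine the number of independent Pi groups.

There are 5 variables and 3 base dimensions (M, L, T).
The dimension matrix has rank 3.
Independent dimensionless groups: 5 − 3 = 2.

2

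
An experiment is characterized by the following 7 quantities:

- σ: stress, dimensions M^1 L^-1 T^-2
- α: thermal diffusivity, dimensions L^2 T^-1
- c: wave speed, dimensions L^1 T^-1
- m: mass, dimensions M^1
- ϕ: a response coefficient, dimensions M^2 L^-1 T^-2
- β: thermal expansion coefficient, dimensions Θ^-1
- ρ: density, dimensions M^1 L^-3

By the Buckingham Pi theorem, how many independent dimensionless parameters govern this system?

3

There are 7 variables and 4 base dimensions (M, L, T, Θ).
The dimension matrix has rank 4.
Independent dimensionless groups: 7 − 4 = 3.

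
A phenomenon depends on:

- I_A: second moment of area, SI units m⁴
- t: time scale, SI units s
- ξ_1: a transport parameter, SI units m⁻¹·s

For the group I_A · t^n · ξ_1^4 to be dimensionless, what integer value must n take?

-4

Balance the T exponent: (1)·n from t, plus (0) + 4·(1) = 4 from the rest, must sum to zero.
n + 4 = 0, so n = -4.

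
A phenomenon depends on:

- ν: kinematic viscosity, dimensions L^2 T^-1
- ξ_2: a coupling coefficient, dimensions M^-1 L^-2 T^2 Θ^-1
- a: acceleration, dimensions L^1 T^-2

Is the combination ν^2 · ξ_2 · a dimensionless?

no

Sum the exponent of each base dimension across the product:
  M: 2·[ν]_M + [ξ_2]_M + [a]_M = 2·(0) + (-1) + (0) = -1
  L: 2·[ν]_L + [ξ_2]_L + [a]_L = 2·(2) + (-2) + (1) = 3
  T: 2·[ν]_T + [ξ_2]_T + [a]_T = 2·(-1) + (2) + (-2) = -2
  Θ: 2·[ν]_Θ + [ξ_2]_Θ + [a]_Θ = 2·(0) + (-1) + (0) = -1
Net dimensions [M⁻¹ L³ T⁻² Θ⁻¹] ≠ [1] — not dimensionless.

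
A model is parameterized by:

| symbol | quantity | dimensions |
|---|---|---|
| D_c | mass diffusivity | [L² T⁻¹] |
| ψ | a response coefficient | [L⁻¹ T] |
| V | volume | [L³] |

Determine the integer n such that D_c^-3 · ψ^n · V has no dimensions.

Balance the L exponent: (-1)·n from ψ, plus −3·(2) + (3) = -3 from the rest, must sum to zero.
−n − 3 = 0, so n = -3.

-3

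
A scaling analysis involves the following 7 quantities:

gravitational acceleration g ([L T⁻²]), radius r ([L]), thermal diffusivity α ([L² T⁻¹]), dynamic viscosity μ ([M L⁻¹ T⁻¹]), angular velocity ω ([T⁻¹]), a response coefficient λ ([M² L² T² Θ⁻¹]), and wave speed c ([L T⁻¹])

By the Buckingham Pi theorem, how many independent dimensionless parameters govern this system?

3

There are 7 variables and 4 base dimensions (M, L, T, Θ).
The dimension matrix has rank 4.
Independent dimensionless groups: 7 − 4 = 3.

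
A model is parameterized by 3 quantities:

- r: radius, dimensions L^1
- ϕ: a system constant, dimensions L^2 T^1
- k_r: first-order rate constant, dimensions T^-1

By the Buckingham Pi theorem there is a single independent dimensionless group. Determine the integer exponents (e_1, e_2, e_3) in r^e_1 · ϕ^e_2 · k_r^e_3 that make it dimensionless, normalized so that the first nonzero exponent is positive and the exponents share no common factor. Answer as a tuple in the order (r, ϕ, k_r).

L: e_1·(1) + e_2·(2) + e_3·(0) = 0
T: e_1·(0) + e_2·(1) + e_3·(-1) = 0
Solving this homogeneous linear system for the smallest-integer solution (first nonzero entry positive) gives (2, -1, -1).

(2, -1, -1)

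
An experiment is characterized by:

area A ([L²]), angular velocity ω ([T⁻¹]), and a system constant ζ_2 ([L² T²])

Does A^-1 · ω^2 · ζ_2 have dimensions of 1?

yes

Sum the exponent of each base dimension across the product:
  L: −[A]_L + 2·[ω]_L + [ζ_2]_L = −(2) + 2·(0) + (2) = 0
  T: −[A]_T + 2·[ω]_T + [ζ_2]_T = −(0) + 2·(-1) + (2) = 0
All base exponents vanish — dimensionless.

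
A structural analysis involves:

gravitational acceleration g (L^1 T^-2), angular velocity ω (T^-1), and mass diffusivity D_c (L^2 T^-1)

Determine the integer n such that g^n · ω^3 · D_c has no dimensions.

Balance the L exponent: (1)·n from g, plus 3·(0) + (2) = 2 from the rest, must sum to zero.
n + 2 = 0, so n = -2.

-2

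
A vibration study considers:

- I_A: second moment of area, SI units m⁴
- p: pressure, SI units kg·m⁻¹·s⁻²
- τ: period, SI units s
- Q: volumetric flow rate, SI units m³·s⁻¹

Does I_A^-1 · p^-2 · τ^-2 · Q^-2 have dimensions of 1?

no

Sum the exponent of each base dimension across the product:
  M: −[I_A]_M − 2·[p]_M − 2·[τ]_M − 2·[Q]_M = −(0) − 2·(1) − 2·(0) − 2·(0) = -2
  L: −[I_A]_L − 2·[p]_L − 2·[τ]_L − 2·[Q]_L = −(4) − 2·(-1) − 2·(0) − 2·(3) = -8
  T: −[I_A]_T − 2·[p]_T − 2·[τ]_T − 2·[Q]_T = −(0) − 2·(-2) − 2·(1) − 2·(-1) = 4
Net dimensions [M⁻² L⁻⁸ T⁴] ≠ [1] — not dimensionless.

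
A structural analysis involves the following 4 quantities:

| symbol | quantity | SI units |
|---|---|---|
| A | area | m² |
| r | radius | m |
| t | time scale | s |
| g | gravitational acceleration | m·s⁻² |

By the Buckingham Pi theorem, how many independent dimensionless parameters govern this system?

There are 4 variables and 2 base dimensions (L, T).
The dimension matrix has rank 2.
Independent dimensionless groups: 4 − 2 = 2.

2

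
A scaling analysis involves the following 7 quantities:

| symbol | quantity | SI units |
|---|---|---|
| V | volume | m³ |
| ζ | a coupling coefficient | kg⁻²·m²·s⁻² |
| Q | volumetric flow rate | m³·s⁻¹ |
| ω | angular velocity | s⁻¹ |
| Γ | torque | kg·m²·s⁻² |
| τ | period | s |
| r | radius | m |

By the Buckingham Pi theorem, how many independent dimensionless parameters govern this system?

There are 7 variables and 3 base dimensions (M, L, T).
The dimension matrix has rank 3.
Independent dimensionless groups: 7 − 3 = 4.

4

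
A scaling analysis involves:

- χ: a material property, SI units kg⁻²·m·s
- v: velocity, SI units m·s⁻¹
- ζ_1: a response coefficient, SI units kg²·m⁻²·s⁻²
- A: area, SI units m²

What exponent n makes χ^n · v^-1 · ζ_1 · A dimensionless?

1

Balance the M exponent: (-2)·n from χ, plus −(0) + (2) + (0) = 2 from the rest, must sum to zero.
-2n + 2 = 0, so n = 1.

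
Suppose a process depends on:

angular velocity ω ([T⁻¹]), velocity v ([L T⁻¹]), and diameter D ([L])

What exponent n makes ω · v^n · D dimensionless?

-1

Balance the L exponent: (1)·n from v, plus (0) + (1) = 1 from the rest, must sum to zero.
n + 1 = 0, so n = -1.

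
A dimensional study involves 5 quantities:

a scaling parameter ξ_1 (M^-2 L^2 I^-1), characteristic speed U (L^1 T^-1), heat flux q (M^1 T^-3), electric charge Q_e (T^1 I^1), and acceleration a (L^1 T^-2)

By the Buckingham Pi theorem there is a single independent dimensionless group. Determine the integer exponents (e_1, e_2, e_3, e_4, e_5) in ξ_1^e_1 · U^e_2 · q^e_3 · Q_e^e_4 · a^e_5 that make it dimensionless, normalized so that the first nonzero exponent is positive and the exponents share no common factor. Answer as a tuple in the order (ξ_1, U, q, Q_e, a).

(1, 1, 2, 1, -3)

M: e_1·(-2) + e_2·(0) + e_3·(1) + e_4·(0) + e_5·(0) = 0
L: e_1·(2) + e_2·(1) + e_3·(0) + e_4·(0) + e_5·(1) = 0
T: e_1·(0) + e_2·(-1) + e_3·(-3) + e_4·(1) + e_5·(-2) = 0
I: e_1·(-1) + e_2·(0) + e_3·(0) + e_4·(1) + e_5·(0) = 0
Solving this homogeneous linear system for the smallest-integer solution (first nonzero entry positive) gives (1, 1, 2, 1, -3).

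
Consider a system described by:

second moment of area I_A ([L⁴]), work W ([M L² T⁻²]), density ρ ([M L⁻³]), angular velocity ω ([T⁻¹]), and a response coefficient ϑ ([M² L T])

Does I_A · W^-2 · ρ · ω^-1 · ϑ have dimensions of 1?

Sum the exponent of each base dimension across the product:
  M: [I_A]_M − 2·[W]_M + [ρ]_M − [ω]_M + [ϑ]_M = (0) − 2·(1) + (1) − (0) + (2) = 1
  L: [I_A]_L − 2·[W]_L + [ρ]_L − [ω]_L + [ϑ]_L = (4) − 2·(2) + (-3) − (0) + (1) = -2
  T: [I_A]_T − 2·[W]_T + [ρ]_T − [ω]_T + [ϑ]_T = (0) − 2·(-2) + (0) − (-1) + (1) = 6
Net dimensions [M L⁻² T⁶] ≠ [1] — not dimensionless.

no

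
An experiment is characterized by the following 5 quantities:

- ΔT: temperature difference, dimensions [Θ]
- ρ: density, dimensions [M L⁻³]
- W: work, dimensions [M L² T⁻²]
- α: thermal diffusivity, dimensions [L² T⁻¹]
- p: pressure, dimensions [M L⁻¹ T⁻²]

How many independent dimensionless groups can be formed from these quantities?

1

There are 5 variables and 4 base dimensions (M, L, T, Θ).
The dimension matrix has rank 4.
Independent dimensionless groups: 5 − 4 = 1.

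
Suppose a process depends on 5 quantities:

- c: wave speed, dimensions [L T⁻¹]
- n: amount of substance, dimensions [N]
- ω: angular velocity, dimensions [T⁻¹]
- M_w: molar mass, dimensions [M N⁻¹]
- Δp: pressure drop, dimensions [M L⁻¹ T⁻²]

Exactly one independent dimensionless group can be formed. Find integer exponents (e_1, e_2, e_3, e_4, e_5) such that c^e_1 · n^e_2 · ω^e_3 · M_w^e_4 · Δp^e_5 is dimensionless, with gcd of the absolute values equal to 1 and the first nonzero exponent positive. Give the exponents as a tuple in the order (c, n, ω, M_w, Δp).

(1, -1, -3, -1, 1)

M: e_1·(0) + e_2·(0) + e_3·(0) + e_4·(1) + e_5·(1) = 0
L: e_1·(1) + e_2·(0) + e_3·(0) + e_4·(0) + e_5·(-1) = 0
T: e_1·(-1) + e_2·(0) + e_3·(-1) + e_4·(0) + e_5·(-2) = 0
N: e_1·(0) + e_2·(1) + e_3·(0) + e_4·(-1) + e_5·(0) = 0
Solving this homogeneous linear system for the smallest-integer solution (first nonzero entry positive) gives (1, -1, -3, -1, 1).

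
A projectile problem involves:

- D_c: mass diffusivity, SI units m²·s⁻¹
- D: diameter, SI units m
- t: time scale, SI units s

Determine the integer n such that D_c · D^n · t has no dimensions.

-2

Balance the L exponent: (1)·n from D, plus (2) + (0) = 2 from the rest, must sum to zero.
n + 2 = 0, so n = -2.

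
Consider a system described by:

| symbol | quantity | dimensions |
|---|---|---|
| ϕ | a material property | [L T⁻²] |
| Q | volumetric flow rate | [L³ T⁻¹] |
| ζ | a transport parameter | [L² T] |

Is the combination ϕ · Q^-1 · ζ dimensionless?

yes

Sum the exponent of each base dimension across the product:
  L: [ϕ]_L − [Q]_L + [ζ]_L = (1) − (3) + (2) = 0
  T: [ϕ]_T − [Q]_T + [ζ]_T = (-2) − (-1) + (1) = 0
All base exponents vanish — dimensionless.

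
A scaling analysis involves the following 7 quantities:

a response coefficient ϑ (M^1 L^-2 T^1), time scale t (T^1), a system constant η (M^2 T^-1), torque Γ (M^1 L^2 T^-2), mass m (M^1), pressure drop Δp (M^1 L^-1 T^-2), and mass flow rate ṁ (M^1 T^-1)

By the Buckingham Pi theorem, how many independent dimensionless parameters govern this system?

There are 7 variables and 3 base dimensions (M, L, T).
The dimension matrix has rank 3.
Independent dimensionless groups: 7 − 3 = 4.

4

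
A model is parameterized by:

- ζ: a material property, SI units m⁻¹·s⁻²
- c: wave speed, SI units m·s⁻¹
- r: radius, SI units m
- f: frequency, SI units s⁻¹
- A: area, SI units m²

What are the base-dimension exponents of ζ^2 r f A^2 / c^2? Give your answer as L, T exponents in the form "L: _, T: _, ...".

Collect each base-dimension exponent across the product:
  L: 2·(-1) − 2·(1) + (1) + (0) + 2·(2) = 1
  T: 2·(-2) − 2·(-1) + (0) + (-1) + 2·(0) = -3
So the dimensions are [L T⁻³].

L: 1, T: -3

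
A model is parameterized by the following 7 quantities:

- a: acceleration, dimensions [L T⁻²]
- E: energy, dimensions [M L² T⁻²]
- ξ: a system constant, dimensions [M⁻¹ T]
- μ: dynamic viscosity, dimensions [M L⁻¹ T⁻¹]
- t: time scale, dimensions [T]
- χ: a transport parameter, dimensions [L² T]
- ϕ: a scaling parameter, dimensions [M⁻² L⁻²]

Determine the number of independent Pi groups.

4

There are 7 variables and 3 base dimensions (M, L, T).
The dimension matrix has rank 3.
Independent dimensionless groups: 7 − 3 = 4.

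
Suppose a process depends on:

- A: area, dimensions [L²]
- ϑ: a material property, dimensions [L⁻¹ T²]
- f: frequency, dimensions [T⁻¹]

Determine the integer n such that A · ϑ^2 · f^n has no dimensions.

4

Balance the T exponent: (-1)·n from f, plus (0) + 2·(2) = 4 from the rest, must sum to zero.
−n + 4 = 0, so n = 4.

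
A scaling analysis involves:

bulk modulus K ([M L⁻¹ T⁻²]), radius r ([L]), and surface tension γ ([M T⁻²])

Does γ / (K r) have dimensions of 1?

Sum the exponent of each base dimension across the product:
  M: −[K]_M − [r]_M + [γ]_M = −(1) − (0) + (1) = 0
  L: −[K]_L − [r]_L + [γ]_L = −(-1) − (1) + (0) = 0
  T: −[K]_T − [r]_T + [γ]_T = −(-2) − (0) + (-2) = 0
  Θ: −[K]_Θ − [r]_Θ + [γ]_Θ = −(0) − (0) + (0) = 0
All base exponents vanish — dimensionless.

yes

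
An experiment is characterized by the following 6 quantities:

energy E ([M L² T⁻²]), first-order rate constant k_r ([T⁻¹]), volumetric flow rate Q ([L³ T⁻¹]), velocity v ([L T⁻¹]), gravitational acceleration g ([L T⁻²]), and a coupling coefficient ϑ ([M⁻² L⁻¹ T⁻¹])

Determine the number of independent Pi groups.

There are 6 variables and 3 base dimensions (M, L, T).
The dimension matrix has rank 3.
Independent dimensionless groups: 6 − 3 = 3.

3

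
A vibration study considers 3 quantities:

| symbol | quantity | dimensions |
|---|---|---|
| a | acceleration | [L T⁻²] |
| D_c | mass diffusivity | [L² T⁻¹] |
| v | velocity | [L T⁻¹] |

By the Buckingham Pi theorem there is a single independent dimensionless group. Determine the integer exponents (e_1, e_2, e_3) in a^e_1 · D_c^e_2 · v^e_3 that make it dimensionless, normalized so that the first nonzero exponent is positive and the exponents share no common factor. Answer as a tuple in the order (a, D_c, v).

L: e_1·(1) + e_2·(2) + e_3·(1) = 0
T: e_1·(-2) + e_2·(-1) + e_3·(-1) = 0
Solving this homogeneous linear system for the smallest-integer solution (first nonzero entry positive) gives (1, 1, -3).

(1, 1, -3)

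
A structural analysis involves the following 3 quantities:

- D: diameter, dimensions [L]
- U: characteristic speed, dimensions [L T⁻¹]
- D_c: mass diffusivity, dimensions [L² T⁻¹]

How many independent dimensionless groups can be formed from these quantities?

1

There are 3 variables and 2 base dimensions (L, T).
The dimension matrix has rank 2.
Independent dimensionless groups: 3 − 2 = 1.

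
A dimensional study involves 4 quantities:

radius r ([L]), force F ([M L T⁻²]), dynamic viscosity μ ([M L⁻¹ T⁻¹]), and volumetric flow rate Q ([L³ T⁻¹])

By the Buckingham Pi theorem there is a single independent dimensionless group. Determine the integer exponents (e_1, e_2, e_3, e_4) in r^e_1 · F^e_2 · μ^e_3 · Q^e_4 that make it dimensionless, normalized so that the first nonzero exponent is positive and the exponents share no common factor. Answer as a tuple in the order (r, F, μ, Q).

(1, 1, -1, -1)

M: e_1·(0) + e_2·(1) + e_3·(1) + e_4·(0) = 0
L: e_1·(1) + e_2·(1) + e_3·(-1) + e_4·(3) = 0
T: e_1·(0) + e_2·(-2) + e_3·(-1) + e_4·(-1) = 0
Solving this homogeneous linear system for the smallest-integer solution (first nonzero entry positive) gives (1, 1, -1, -1).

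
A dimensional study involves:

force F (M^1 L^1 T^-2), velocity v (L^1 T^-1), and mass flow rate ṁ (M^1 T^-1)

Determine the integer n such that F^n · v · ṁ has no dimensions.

-1

Balance the M exponent: (1)·n from F, plus (0) + (1) = 1 from the rest, must sum to zero.
n + 1 = 0, so n = -1.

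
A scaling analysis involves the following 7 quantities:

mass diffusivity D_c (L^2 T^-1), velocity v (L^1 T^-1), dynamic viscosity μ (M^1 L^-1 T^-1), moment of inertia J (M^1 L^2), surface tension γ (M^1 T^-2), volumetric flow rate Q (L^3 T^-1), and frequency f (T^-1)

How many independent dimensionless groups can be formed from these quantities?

4

There are 7 variables and 3 base dimensions (M, L, T).
The dimension matrix has rank 3.
Independent dimensionless groups: 7 − 3 = 4.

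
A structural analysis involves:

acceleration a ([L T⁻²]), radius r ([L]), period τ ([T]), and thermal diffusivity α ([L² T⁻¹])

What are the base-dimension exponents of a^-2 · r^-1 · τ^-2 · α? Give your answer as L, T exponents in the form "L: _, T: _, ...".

L: -1, T: 1

Collect each base-dimension exponent across the product:
  L: −2·(1) − (1) − 2·(0) + (2) = -1
  T: −2·(-2) − (0) − 2·(1) + (-1) = 1
So the dimensions are [L⁻¹ T].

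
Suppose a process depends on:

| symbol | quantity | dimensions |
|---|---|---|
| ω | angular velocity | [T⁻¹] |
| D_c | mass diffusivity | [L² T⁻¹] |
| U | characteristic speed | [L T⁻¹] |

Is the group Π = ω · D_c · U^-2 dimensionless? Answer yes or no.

yes

Sum the exponent of each base dimension across the product:
  M: [ω]_M + [D_c]_M − 2·[U]_M = (0) + (0) − 2·(0) = 0
  L: [ω]_L + [D_c]_L − 2·[U]_L = (0) + (2) − 2·(1) = 0
  T: [ω]_T + [D_c]_T − 2·[U]_T = (-1) + (-1) − 2·(-1) = 0
  Θ: [ω]_Θ + [D_c]_Θ − 2·[U]_Θ = (0) + (0) − 2·(0) = 0
All base exponents vanish — dimensionless.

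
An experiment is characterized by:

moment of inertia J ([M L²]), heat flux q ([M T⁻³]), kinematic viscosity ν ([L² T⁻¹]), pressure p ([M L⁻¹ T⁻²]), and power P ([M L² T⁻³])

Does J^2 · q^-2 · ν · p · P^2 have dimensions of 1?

Sum the exponent of each base dimension across the product:
  M: 2·[J]_M − 2·[q]_M + [ν]_M + [p]_M + 2·[P]_M = 2·(1) − 2·(1) + (0) + (1) + 2·(1) = 3
  L: 2·[J]_L − 2·[q]_L + [ν]_L + [p]_L + 2·[P]_L = 2·(2) − 2·(0) + (2) + (-1) + 2·(2) = 9
  T: 2·[J]_T − 2·[q]_T + [ν]_T + [p]_T + 2·[P]_T = 2·(0) − 2·(-3) + (-1) + (-2) + 2·(-3) = -3
Net dimensions [M³ L⁹ T⁻³] ≠ [1] — not dimensionless.

no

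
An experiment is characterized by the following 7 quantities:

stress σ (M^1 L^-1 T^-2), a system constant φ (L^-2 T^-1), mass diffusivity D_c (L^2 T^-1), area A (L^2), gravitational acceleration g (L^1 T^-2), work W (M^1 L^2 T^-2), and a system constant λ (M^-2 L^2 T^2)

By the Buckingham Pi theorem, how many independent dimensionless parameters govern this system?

4

There are 7 variables and 3 base dimensions (M, L, T).
The dimension matrix has rank 3.
Independent dimensionless groups: 7 − 3 = 4.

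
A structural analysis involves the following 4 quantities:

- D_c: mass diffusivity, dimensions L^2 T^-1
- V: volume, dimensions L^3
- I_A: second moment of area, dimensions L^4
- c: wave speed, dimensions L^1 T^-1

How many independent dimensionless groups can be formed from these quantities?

There are 4 variables and 2 base dimensions (L, T).
The dimension matrix has rank 2.
Independent dimensionless groups: 4 − 2 = 2.

2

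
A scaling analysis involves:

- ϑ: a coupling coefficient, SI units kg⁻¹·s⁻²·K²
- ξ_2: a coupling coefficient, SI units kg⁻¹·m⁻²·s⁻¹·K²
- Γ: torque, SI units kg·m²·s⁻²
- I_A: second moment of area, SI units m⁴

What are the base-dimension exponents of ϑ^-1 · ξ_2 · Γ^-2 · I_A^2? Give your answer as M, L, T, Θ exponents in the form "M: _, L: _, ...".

Collect each base-dimension exponent across the product:
  M: −(-1) + (-1) − 2·(1) + 2·(0) = -2
  L: −(0) + (-2) − 2·(2) + 2·(4) = 2
  T: −(-2) + (-1) − 2·(-2) + 2·(0) = 5
  Θ: −(2) + (2) − 2·(0) + 2·(0) = 0
So the dimensions are [M⁻² L² T⁵].

M: -2, L: 2, T: 5, Θ: 0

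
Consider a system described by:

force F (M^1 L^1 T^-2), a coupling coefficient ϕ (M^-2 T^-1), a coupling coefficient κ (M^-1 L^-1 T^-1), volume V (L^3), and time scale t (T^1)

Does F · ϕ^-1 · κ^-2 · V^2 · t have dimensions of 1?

Sum the exponent of each base dimension across the product:
  M: [F]_M − [ϕ]_M − 2·[κ]_M + 2·[V]_M + [t]_M = (1) − (-2) − 2·(-1) + 2·(0) + (0) = 5
  L: [F]_L − [ϕ]_L − 2·[κ]_L + 2·[V]_L + [t]_L = (1) − (0) − 2·(-1) + 2·(3) + (0) = 9
  T: [F]_T − [ϕ]_T − 2·[κ]_T + 2·[V]_T + [t]_T = (-2) − (-1) − 2·(-1) + 2·(0) + (1) = 2
Net dimensions [M⁵ L⁹ T²] ≠ [1] — not dimensionless.

no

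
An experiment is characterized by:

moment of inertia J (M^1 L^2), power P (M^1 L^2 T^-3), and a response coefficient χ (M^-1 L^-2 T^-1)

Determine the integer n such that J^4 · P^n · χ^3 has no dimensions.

-1

Balance the M exponent: (1)·n from P, plus 4·(1) + 3·(-1) = 1 from the rest, must sum to zero.
n + 1 = 0, so n = -1.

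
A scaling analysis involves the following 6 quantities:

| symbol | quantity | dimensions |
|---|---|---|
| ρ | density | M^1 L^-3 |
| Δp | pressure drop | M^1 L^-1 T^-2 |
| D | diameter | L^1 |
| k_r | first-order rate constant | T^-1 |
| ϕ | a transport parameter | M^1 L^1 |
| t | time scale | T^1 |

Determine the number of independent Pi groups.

3

There are 6 variables and 3 base dimensions (M, L, T).
The dimension matrix has rank 3.
Independent dimensionless groups: 6 − 3 = 3.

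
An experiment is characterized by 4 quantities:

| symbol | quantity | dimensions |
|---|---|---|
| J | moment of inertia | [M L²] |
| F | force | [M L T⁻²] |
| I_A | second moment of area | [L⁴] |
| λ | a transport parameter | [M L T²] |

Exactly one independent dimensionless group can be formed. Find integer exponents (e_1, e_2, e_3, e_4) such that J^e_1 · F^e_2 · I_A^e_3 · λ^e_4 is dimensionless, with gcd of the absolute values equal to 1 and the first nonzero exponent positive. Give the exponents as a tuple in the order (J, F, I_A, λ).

(4, -2, -1, -2)

M: e_1·(1) + e_2·(1) + e_3·(0) + e_4·(1) = 0
L: e_1·(2) + e_2·(1) + e_3·(4) + e_4·(1) = 0
T: e_1·(0) + e_2·(-2) + e_3·(0) + e_4·(2) = 0
Solving this homogeneous linear system for the smallest-integer solution (first nonzero entry positive) gives (4, -2, -1, -2).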